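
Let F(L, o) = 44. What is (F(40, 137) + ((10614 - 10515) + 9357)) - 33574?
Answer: -24074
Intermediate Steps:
(F(40, 137) + ((10614 - 10515) + 9357)) - 33574 = (44 + ((10614 - 10515) + 9357)) - 33574 = (44 + (99 + 9357)) - 33574 = (44 + 9456) - 33574 = 9500 - 33574 = -24074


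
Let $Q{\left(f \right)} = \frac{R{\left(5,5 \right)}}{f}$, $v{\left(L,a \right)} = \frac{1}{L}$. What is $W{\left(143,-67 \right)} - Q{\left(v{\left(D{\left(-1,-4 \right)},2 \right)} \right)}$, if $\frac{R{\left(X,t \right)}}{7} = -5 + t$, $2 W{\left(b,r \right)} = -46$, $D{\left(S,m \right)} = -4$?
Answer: $-23$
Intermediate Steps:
$W{\left(b,r \right)} = -23$ ($W{\left(b,r \right)} = \frac{1}{2} \left(-46\right) = -23$)
$R{\left(X,t \right)} = -35 + 7 t$ ($R{\left(X,t \right)} = 7 \left(-5 + t\right) = -35 + 7 t$)
$Q{\left(f \right)} = 0$ ($Q{\left(f \right)} = \frac{-35 + 7 \cdot 5}{f} = \frac{-35 + 35}{f} = \frac{0}{f} = 0$)
$W{\left(143,-67 \right)} - Q{\left(v{\left(D{\left(-1,-4 \right)},2 \right)} \right)} = -23 - 0 = -23 + 0 = -23$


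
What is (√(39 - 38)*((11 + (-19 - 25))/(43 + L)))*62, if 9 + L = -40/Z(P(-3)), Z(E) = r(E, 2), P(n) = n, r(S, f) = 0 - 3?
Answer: -3069/71 ≈ -43.225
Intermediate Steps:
r(S, f) = -3
Z(E) = -3
L = 13/3 (L = -9 - 40/(-3) = -9 - 40*(-⅓) = -9 + 40/3 = 13/3 ≈ 4.3333)
(√(39 - 38)*((11 + (-19 - 25))/(43 + L)))*62 = (√(39 - 38)*((11 + (-19 - 25))/(43 + 13/3)))*62 = (√1*((11 - 44)/(142/3)))*62 = (1*(-33*3/142))*62 = (1*(-99/142))*62 = -99/142*62 = -3069/71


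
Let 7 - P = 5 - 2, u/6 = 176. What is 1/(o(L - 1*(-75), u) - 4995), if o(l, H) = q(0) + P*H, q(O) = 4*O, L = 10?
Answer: -1/771 ≈ -0.0012970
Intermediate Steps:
u = 1056 (u = 6*176 = 1056)
P = 4 (P = 7 - (5 - 2) = 7 - 1*3 = 7 - 3 = 4)
o(l, H) = 4*H (o(l, H) = 4*0 + 4*H = 0 + 4*H = 4*H)
1/(o(L - 1*(-75), u) - 4995) = 1/(4*1056 - 4995) = 1/(4224 - 4995) = 1/(-771) = -1/771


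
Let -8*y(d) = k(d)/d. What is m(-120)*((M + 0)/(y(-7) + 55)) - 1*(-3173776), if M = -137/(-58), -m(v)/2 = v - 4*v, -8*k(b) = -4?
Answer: 567049860304/178669 ≈ 3.1737e+6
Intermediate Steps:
k(b) = ½ (k(b) = -⅛*(-4) = ½)
m(v) = 6*v (m(v) = -2*(v - 4*v) = -(-6)*v = 6*v)
M = 137/58 (M = -137*(-1/58) = 137/58 ≈ 2.3621)
y(d) = -1/(16*d)
m(-120)*((M + 0)/(y(-7) + 55)) - 1*(-3173776) = (6*(-120))*((137/58 + 0)/(-1/16/(-7) + 55)) - 1*(-3173776) = -49320/(29*(-1/16*(-⅐) + 55)) + 3173776 = -49320/(29*(1/112 + 55)) + 3173776 = -49320/(29*6161/112) + 3173776 = -49320*112/(29*6161) + 3173776 = -720*7672/178669 + 3173776 = -5523840/178669 + 3173776 = 567049860304/178669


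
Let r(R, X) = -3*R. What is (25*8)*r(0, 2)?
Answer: 0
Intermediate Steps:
(25*8)*r(0, 2) = (25*8)*(-3*0) = 200*0 = 0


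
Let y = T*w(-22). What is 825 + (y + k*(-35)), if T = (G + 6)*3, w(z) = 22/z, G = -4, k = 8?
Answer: 539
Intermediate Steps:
T = 6 (T = (-4 + 6)*3 = 2*3 = 6)
y = -6 (y = 6*(22/(-22)) = 6*(22*(-1/22)) = 6*(-1) = -6)
825 + (y + k*(-35)) = 825 + (-6 + 8*(-35)) = 825 + (-6 - 280) = 825 - 286 = 539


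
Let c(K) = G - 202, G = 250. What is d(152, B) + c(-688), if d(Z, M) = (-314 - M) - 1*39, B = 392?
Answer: -697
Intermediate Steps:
d(Z, M) = -353 - M (d(Z, M) = (-314 - M) - 39 = -353 - M)
c(K) = 48 (c(K) = 250 - 202 = 48)
d(152, B) + c(-688) = (-353 - 1*392) + 48 = (-353 - 392) + 48 = -745 + 48 = -697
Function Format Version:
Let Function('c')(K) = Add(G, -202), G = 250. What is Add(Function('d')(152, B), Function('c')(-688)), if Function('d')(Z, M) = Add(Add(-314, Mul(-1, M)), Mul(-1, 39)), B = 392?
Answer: -697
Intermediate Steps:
Function('d')(Z, M) = Add(-353, Mul(-1, M)) (Function('d')(Z, M) = Add(Add(-314, Mul(-1, M)), -39) = Add(-353, Mul(-1, M)))
Function('c')(K) = 48 (Function('c')(K) = Add(250, -202) = 48)
Add(Function('d')(152, B), Function('c')(-688)) = Add(Add(-353, Mul(-1, 392)), 48) = Add(Add(-353, -392), 48) = Add(-745, 48) = -697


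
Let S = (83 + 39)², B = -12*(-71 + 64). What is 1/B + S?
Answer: 1250257/84 ≈ 14884.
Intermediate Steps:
B = 84 (B = -12*(-7) = 84)
S = 14884 (S = 122² = 14884)
1/B + S = 1/84 + 14884 = 1250257/84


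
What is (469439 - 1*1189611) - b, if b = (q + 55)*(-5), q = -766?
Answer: -723727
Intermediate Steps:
b = 3555 (b = (-766 + 55)*(-5) = -711*(-5) = 3555)
(469439 - 1*1189611) - b = (469439 - 1*1189611) - 1*3555 = (469439 - 1189611) - 3555 = -720172 - 3555 = -723727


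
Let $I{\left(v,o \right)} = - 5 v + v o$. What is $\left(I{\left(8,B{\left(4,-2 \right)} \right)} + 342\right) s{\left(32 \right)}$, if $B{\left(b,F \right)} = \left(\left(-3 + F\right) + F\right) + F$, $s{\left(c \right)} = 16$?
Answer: $3680$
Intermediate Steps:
$B{\left(b,F \right)} = -3 + 3 F$ ($B{\left(b,F \right)} = \left(-3 + 2 F\right) + F = -3 + 3 F$)
$I{\left(v,o \right)} = - 5 v + o v$
$\left(I{\left(8,B{\left(4,-2 \right)} \right)} + 342\right) s{\left(32 \right)} = \left(8 \left(-5 + \left(-3 + 3 \left(-2\right)\right)\right) + 342\right) 16 = \left(8 \left(-5 - 9\right) + 342\right) 16 = \left(8 \left(-14\right) + 342\right) 16 = \left(-112 + 342\right) 16 = 230 \cdot 16 = 3680$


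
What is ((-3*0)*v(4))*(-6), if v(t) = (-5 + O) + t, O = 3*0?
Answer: 0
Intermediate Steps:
O = 0
v(t) = -5 + t (v(t) = (-5 + 0) + t = -5 + t)
((-3*0)*v(4))*(-6) = ((-3*0)*(-5 + 4))*(-6) = (0*(-1))*(-6) = 0*(-6) = 0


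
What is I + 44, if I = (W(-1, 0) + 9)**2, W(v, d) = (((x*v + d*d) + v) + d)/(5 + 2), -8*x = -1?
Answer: 383009/3136 ≈ 122.13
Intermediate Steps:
x = 1/8 (x = -1/8*(-1) = 1/8 ≈ 0.12500)
W(v, d) = d/7 + d**2/7 + 9*v/56 (W(v, d) = (((v/8 + d*d) + v) + d)/(5 + 2) = (((v/8 + d**2) + v) + d)/7 = (((d**2 + v/8) + v) + d)*(1/7) = ((d**2 + 9*v/8) + d)*(1/7) = (d + d**2 + 9*v/8)*(1/7) = d/7 + d**2/7 + 9*v/56)
I = 245025/3136 (I = (((1/7)*0 + (1/7)*0**2 + (9/56)*(-1)) + 9)**2 = ((0 + (1/7)*0 - 9/56) + 9)**2 = ((0 + 0 - 9/56) + 9)**2 = (-9/56 + 9)**2 = (495/56)**2 = 245025/3136 ≈ 78.133)
I + 44 = 245025/3136 + 44 = 383009/3136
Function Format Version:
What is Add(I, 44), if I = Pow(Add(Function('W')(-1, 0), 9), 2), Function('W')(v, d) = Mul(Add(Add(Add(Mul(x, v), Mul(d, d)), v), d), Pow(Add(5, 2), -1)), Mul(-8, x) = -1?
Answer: Rational(383009, 3136) ≈ 122.13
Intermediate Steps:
x = Rational(1, 8) (x = Mul(Rational(-1, 8), -1) = Rational(1, 8) ≈ 0.12500)
Function('W')(v, d) = Add(Mul(Rational(1, 7), d), Mul(Rational(1, 7), Pow(d, 2)), Mul(Rational(9, 56), v)) (Function('W')(v, d) = Mul(Add(Add(Add(Mul(Rational(1, 8), v), Mul(d, d)), v), d), Pow(Add(5, 2), -1)) = Mul(Add(Add(Add(Mul(Rational(1, 8), v), Pow(d, 2)), v), d), Pow(7, -1)) = Mul(Add(Add(Add(Pow(d, 2), Mul(Rational(1, 8), v)), v), d), Rational(1, 7)) = Mul(Add(Add(Pow(d, 2), Mul(Rational(9, 8), v)), d), Rational(1, 7)) = Mul(Add(d, Pow(d, 2), Mul(Rational(9, 8), v)), Rational(1, 7)) = Add(Mul(Rational(1, 7), d), Mul(Rational(1, 7), Pow(d, 2)), Mul(Rational(9, 56), v)))
I = Rational(245025, 3136) (I = Pow(Add(Add(Mul(Rational(1, 7), 0), Mul(Rational(1, 7), Pow(0, 2)), Mul(Rational(9, 56), -1)), 9), 2) = Pow(Add(Add(0, Mul(Rational(1, 7), 0), Rational(-9, 56)), 9), 2) = Pow(Add(Add(0, 0, Rational(-9, 56)), 9), 2) = Pow(Add(Rational(-9, 56), 9), 2) = Pow(Rational(495, 56), 2) = Rational(245025, 3136) ≈ 78.133)
Add(I, 44) = Add(Rational(245025, 3136), 44) = Rational(383009, 3136)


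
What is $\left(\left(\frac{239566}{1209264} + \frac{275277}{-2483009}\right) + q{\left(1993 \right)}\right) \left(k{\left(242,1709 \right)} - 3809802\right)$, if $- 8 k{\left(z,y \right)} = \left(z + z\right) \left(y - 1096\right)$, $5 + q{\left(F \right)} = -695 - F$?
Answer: $\frac{75314959730271102829}{7270250352} \approx 1.0359 \cdot 10^{10}$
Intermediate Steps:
$q{\left(F \right)} = -700 - F$ ($q{\left(F \right)} = -5 - \left(695 + F\right) = -700 - F$)
$k{\left(z,y \right)} = - \frac{z \left(-1096 + y\right)}{4}$ ($k{\left(z,y \right)} = - \frac{\left(z + z\right) \left(y - 1096\right)}{8} = - \frac{2 z \left(-1096 + y\right)}{8} = - \frac{z \left(-1096 + y\right)}{4}$)
$\left(\left(\frac{239566}{1209264} + \frac{275277}{-2483009}\right) + q{\left(1993 \right)}\right) \left(k{\left(242,1709 \right)} - 3809802\right) = \left(\left(\frac{239566}{1209264} + \frac{275277}{-2483009}\right) - 2693\right) \left(\frac{1}{4} \cdot 242 \left(1096 - 1709\right) - 3809802\right) = \left(\left(239566 \cdot \frac{1}{1209264} + 275277 \left(- \frac{1}{2483009}\right)\right) - 2693\right) \left(\frac{1}{4} \cdot 242 \left(1096 - 1709\right) - 3809802\right) = \left(\left(\frac{119783}{604632} - \frac{275277}{2483009}\right) - 2693\right) \left(\frac{1}{4} \cdot 242 \left(-613\right) - 3809802\right) = \left(\frac{130980983983}{1501306697688} - 2693\right) \left(- \frac{74173}{2} - 3809802\right) = \left(- \frac{4042887955889801}{1501306697688}\right) \left(- \frac{7693777}{2}\right) = \frac{75314959730271102829}{7270250352}$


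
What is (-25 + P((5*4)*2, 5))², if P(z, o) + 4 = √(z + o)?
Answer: 886 - 174*√5 ≈ 496.92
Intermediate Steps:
P(z, o) = -4 + √(o + z) (P(z, o) = -4 + √(z + o) = -4 + √(o + z))
(-25 + P((5*4)*2, 5))² = (-25 + (-4 + √(5 + (5*4)*2)))² = (-25 + (-4 + √(5 + 20*2)))² = (-25 + (-4 + √(5 + 40)))² = (-25 + (-4 + √45))² = (-25 + (-4 + 3*√5))² = (-29 + 3*√5)²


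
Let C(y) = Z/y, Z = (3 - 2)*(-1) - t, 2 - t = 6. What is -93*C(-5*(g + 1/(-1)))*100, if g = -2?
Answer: -1860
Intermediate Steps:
t = -4 (t = 2 - 1*6 = 2 - 6 = -4)
Z = 3 (Z = (3 - 2)*(-1) - 1*(-4) = 1*(-1) + 4 = -1 + 4 = 3)
C(y) = 3/y
-93*C(-5*(g + 1/(-1)))*100 = -279/((-5*(-2 + 1/(-1))))*100 = -279/((-5*(-2 - 1)))*100 = -279/((-5*(-3)))*100 = -279/15*100 = -93*1/5*100 = -93/5*100 = -1860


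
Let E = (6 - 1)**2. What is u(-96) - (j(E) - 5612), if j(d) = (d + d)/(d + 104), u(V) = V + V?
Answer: 699130/129 ≈ 5419.6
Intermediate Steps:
u(V) = 2*V
E = 25 (E = 5**2 = 25)
j(d) = 2*d/(104 + d) (j(d) = (2*d)/(104 + d) = 2*d/(104 + d))
u(-96) - (j(E) - 5612) = 2*(-96) - (2*25/(104 + 25) - 5612) = -192 - (2*25/129 - 5612) = -192 - (2*25*(1/129) - 5612) = -192 - (50/129 - 5612) = -192 - 1*(-723898/129) = -192 + 723898/129 = 699130/129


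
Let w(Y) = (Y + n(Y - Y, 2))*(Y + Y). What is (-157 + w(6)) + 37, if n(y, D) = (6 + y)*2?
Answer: 96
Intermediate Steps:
n(y, D) = 12 + 2*y
w(Y) = 2*Y*(12 + Y) (w(Y) = (Y + (12 + 2*(Y - Y)))*(Y + Y) = (Y + (12 + 2*0))*(2*Y) = (Y + (12 + 0))*(2*Y) = (Y + 12)*(2*Y) = (12 + Y)*(2*Y) = 2*Y*(12 + Y))
(-157 + w(6)) + 37 = (-157 + 2*6*(12 + 6)) + 37 = (-157 + 2*6*18) + 37 = (-157 + 216) + 37 = 59 + 37 = 96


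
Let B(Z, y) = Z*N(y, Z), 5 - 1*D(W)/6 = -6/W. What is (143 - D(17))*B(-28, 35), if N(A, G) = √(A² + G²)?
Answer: -369460*√41/17 ≈ -1.3916e+5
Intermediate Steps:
D(W) = 30 + 36/W (D(W) = 30 - (-36)/W = 30 + 36/W)
B(Z, y) = Z*√(Z² + y²) (B(Z, y) = Z*√(y² + Z²) = Z*√(Z² + y²))
(143 - D(17))*B(-28, 35) = (143 - (30 + 36/17))*(-28*√((-28)² + 35²)) = (143 - (30 + 36*(1/17)))*(-28*√(784 + 1225)) = (143 - (30 + 36/17))*(-196*√41) = (143 - 1*546/17)*(-196*√41) = (143 - 546/17)*(-196*√41) = 1885*(-196*√41)/17 = -369460*√41/17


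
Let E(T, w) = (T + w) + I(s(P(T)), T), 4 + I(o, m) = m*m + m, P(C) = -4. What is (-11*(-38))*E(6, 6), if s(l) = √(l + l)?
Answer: 20900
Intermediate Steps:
s(l) = √2*√l (s(l) = √(2*l) = √2*√l)
I(o, m) = -4 + m + m² (I(o, m) = -4 + (m*m + m) = -4 + (m² + m) = -4 + (m + m²) = -4 + m + m²)
E(T, w) = -4 + w + T² + 2*T (E(T, w) = (T + w) + (-4 + T + T²) = -4 + w + T² + 2*T)
(-11*(-38))*E(6, 6) = (-11*(-38))*(-4 + 6 + 6² + 2*6) = 418*(-4 + 6 + 36 + 12) = 418*50 = 20900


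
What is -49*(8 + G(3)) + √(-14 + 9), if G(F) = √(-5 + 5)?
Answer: -392 + I*√5 ≈ -392.0 + 2.2361*I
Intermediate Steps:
G(F) = 0 (G(F) = √0 = 0)
-49*(8 + G(3)) + √(-14 + 9) = -49*(8 + 0) + √(-14 + 9) = -49*8 + √(-5) = -392 + I*√5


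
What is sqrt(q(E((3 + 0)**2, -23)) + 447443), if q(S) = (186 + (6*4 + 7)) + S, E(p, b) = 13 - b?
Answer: 12*sqrt(3109) ≈ 669.10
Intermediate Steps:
q(S) = 217 + S (q(S) = (186 + (24 + 7)) + S = (186 + 31) + S = 217 + S)
sqrt(q(E((3 + 0)**2, -23)) + 447443) = sqrt((217 + (13 - 1*(-23))) + 447443) = sqrt((217 + (13 + 23)) + 447443) = sqrt((217 + 36) + 447443) = sqrt(253 + 447443) = sqrt(447696) = 12*sqrt(3109)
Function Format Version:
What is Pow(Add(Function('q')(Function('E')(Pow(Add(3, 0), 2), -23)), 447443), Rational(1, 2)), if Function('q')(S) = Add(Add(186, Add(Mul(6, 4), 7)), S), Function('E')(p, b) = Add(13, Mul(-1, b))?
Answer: Mul(12, Pow(3109, Rational(1, 2))) ≈ 669.10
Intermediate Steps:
Function('q')(S) = Add(217, S) (Function('q')(S) = Add(Add(186, Add(24, 7)), S) = Add(Add(186, 31), S) = Add(217, S))
Pow(Add(Function('q')(Function('E')(Pow(Add(3, 0), 2), -23)), 447443), Rational(1, 2)) = Pow(Add(Add(217, Add(13, Mul(-1, -23))), 447443), Rational(1, 2)) = Pow(Add(Add(217, Add(13, 23)), 447443), Rational(1, 2)) = Pow(Add(Add(217, 36), 447443), Rational(1, 2)) = Pow(Add(253, 447443), Rational(1, 2)) = Pow(447696, Rational(1, 2)) = Mul(12, Pow(3109, Rational(1, 2)))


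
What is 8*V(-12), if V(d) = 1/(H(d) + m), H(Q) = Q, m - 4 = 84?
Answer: 2/19 ≈ 0.10526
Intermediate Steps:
m = 88 (m = 4 + 84 = 88)
V(d) = 1/(88 + d) (V(d) = 1/(d + 88) = 1/(88 + d))
8*V(-12) = 8/(88 - 12) = 8/76 = 8*(1/76) = 2/19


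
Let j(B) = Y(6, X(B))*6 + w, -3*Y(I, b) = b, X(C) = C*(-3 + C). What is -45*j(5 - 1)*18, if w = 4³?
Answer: -45360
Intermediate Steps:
Y(I, b) = -b/3
w = 64
j(B) = 64 - 2*B*(-3 + B) (j(B) = -B*(-3 + B)/3*6 + 64 = -2*B*(-3 + B) + 64 = 64 - 2*B*(-3 + B))
-45*j(5 - 1)*18 = -45*(64 - 2*(5 - 1)*(-3 + (5 - 1)))*18 = -45*(64 - 2*4*(-3 + 4))*18 = -45*(64 - 2*4*1)*18 = -45*(64 - 8)*18 = -45*56*18 = -2520*18 = -45360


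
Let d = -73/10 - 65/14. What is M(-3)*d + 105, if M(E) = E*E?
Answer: -87/35 ≈ -2.4857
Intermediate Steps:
d = -418/35 (d = -73*⅒ - 65*1/14 = -73/10 - 65/14 = -418/35 ≈ -11.943)
M(E) = E²
M(-3)*d + 105 = (-3)²*(-418/35) + 105 = 9*(-418/35) + 105 = -3762/35 + 105 = -87/35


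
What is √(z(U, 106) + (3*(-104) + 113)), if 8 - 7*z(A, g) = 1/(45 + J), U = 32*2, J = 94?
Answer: 2*I*√46829517/973 ≈ 14.066*I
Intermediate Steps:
U = 64
z(A, g) = 1111/973 (z(A, g) = 8/7 - 1/(7*(45 + 94)) = 8/7 - ⅐/139 = 8/7 - ⅐*1/139 = 8/7 - 1/973 = 1111/973)
√(z(U, 106) + (3*(-104) + 113)) = √(1111/973 + (3*(-104) + 113)) = √(1111/973 + (-312 + 113)) = √(1111/973 - 199) = √(-192516/973) = 2*I*√46829517/973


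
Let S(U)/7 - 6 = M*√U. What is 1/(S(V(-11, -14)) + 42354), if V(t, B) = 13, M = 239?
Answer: 42396/1761034739 - 1673*√13/1761034739 ≈ 2.0649e-5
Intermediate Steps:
S(U) = 42 + 1673*√U (S(U) = 42 + 7*(239*√U) = 42 + 1673*√U)
1/(S(V(-11, -14)) + 42354) = 1/((42 + 1673*√13) + 42354) = 1/(42396 + 1673*√13)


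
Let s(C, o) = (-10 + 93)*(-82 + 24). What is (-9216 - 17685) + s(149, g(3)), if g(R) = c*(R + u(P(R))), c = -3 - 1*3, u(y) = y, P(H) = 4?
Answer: -31715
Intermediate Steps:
c = -6 (c = -3 - 3 = -6)
g(R) = -24 - 6*R (g(R) = -6*(R + 4) = -6*(4 + R) = -24 - 6*R)
s(C, o) = -4814 (s(C, o) = 83*(-58) = -4814)
(-9216 - 17685) + s(149, g(3)) = (-9216 - 17685) - 4814 = -26901 - 4814 = -31715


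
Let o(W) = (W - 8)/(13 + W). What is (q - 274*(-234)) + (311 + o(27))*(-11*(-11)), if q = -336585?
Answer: -9391221/40 ≈ -2.3478e+5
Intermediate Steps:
o(W) = (-8 + W)/(13 + W)
(q - 274*(-234)) + (311 + o(27))*(-11*(-11)) = (-336585 - 274*(-234)) + (311 + (-8 + 27)/(13 + 27))*(-11*(-11)) = (-336585 + 64116) + (311 + 19/40)*121 = -272469 + (311 + (1/40)*19)*121 = -272469 + (311 + 19/40)*121 = -272469 + (12459/40)*121 = -272469 + 1507539/40 = -9391221/40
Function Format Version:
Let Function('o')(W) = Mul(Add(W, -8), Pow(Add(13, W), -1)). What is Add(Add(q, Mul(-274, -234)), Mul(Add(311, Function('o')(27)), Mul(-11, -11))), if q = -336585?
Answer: Rational(-9391221, 40) ≈ -2.3478e+5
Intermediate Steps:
Function('o')(W) = Mul(Pow(Add(13, W), -1), Add(-8, W)) (Function('o')(W) = Mul(Add(-8, W), Pow(Add(13, W), -1)) = Mul(Pow(Add(13, W), -1), Add(-8, W)))
Add(Add(q, Mul(-274, -234)), Mul(Add(311, Function('o')(27)), Mul(-11, -11))) = Add(Add(-336585, Mul(-274, -234)), Mul(Add(311, Mul(Pow(Add(13, 27), -1), Add(-8, 27))), Mul(-11, -11))) = Add(Add(-336585, 64116), Mul(Add(311, Mul(Pow(40, -1), 19)), 121)) = Add(-272469, Mul(Add(311, Mul(Rational(1, 40), 19)), 121)) = Add(-272469, Mul(Add(311, Rational(19, 40)), 121)) = Add(-272469, Mul(Rational(12459, 40), 121)) = Add(-272469, Rational(1507539, 40)) = Rational(-9391221, 40)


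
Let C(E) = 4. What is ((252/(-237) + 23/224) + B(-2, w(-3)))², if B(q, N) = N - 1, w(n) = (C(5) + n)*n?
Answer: 7705855089/313148416 ≈ 24.608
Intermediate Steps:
w(n) = n*(4 + n) (w(n) = (4 + n)*n = n*(4 + n))
B(q, N) = -1 + N
((252/(-237) + 23/224) + B(-2, w(-3)))² = ((252/(-237) + 23/224) + (-1 - 3*(4 - 3)))² = ((252*(-1/237) + 23*(1/224)) + (-1 - 3*1))² = ((-84/79 + 23/224) + (-1 - 3))² = (-16999/17696 - 4)² = (-87783/17696)² = 7705855089/313148416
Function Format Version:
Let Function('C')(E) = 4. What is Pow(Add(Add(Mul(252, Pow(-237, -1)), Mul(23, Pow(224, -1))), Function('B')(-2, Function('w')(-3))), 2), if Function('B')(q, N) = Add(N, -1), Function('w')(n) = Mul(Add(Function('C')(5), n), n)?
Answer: Rational(7705855089, 313148416) ≈ 24.608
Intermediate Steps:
Function('w')(n) = Mul(n, Add(4, n)) (Function('w')(n) = Mul(Add(4, n), n) = Mul(n, Add(4, n)))
Function('B')(q, N) = Add(-1, N)
Pow(Add(Add(Mul(252, Pow(-237, -1)), Mul(23, Pow(224, -1))), Function('B')(-2, Function('w')(-3))), 2) = Pow(Add(Add(Mul(252, Pow(-237, -1)), Mul(23, Pow(224, -1))), Add(-1, Mul(-3, Add(4, -3)))), 2) = Pow(Add(Add(Mul(252, Rational(-1, 237)), Mul(23, Rational(1, 224))), Add(-1, Mul(-3, 1))), 2) = Pow(Add(Add(Rational(-84, 79), Rational(23, 224)), Add(-1, -3)), 2) = Pow(Add(Rational(-16999, 17696), -4), 2) = Pow(Rational(-87783, 17696), 2) = Rational(7705855089, 313148416)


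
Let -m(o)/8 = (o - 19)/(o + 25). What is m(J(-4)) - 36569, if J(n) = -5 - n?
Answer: -109687/3 ≈ -36562.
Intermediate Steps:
m(o) = -8*(-19 + o)/(25 + o) (m(o) = -8*(o - 19)/(o + 25) = -8*(-19 + o)/(25 + o))
m(J(-4)) - 36569 = 8*(19 - (-5 - 1*(-4)))/(25 + (-5 - 1*(-4))) - 36569 = 8*(19 - (-5 + 4))/(25 + (-5 + 4)) - 36569 = 8*(19 - 1*(-1))/(25 - 1) - 36569 = 8*(19 + 1)/24 - 36569 = 8*(1/24)*20 - 36569 = 20/3 - 36569 = -109687/3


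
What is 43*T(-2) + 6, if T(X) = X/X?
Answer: 49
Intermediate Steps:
T(X) = 1
43*T(-2) + 6 = 43*1 + 6 = 43 + 6 = 49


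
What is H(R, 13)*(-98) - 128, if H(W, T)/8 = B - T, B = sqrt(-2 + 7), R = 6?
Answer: 10064 - 784*sqrt(5) ≈ 8310.9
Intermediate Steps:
B = sqrt(5) ≈ 2.2361
H(W, T) = -8*T + 8*sqrt(5) (H(W, T) = 8*(sqrt(5) - T) = -8*T + 8*sqrt(5))
H(R, 13)*(-98) - 128 = (-8*13 + 8*sqrt(5))*(-98) - 128 = (-104 + 8*sqrt(5))*(-98) - 128 = (10192 - 784*sqrt(5)) - 128 = 10064 - 784*sqrt(5)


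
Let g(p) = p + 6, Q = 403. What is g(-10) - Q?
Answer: -407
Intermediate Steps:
g(p) = 6 + p
g(-10) - Q = (6 - 10) - 1*403 = -4 - 403 = -407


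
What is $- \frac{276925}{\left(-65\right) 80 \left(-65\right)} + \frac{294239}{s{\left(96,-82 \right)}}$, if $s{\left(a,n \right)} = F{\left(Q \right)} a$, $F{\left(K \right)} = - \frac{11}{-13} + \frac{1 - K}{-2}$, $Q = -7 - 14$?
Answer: $- \frac{294635309}{973440} \approx -302.67$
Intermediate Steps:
$Q = -21$ ($Q = -7 - 14 = -21$)
$F{\left(K \right)} = \frac{9}{26} + \frac{K}{2}$ ($F{\left(K \right)} = \left(-11\right) \left(- \frac{1}{13}\right) + \left(1 - K\right) \left(- \frac{1}{2}\right) = \frac{11}{13} + \left(- \frac{1}{2} + \frac{K}{2}\right) = \frac{9}{26} + \frac{K}{2}$)
$s{\left(a,n \right)} = - \frac{132 a}{13}$ ($s{\left(a,n \right)} = \left(\frac{9}{26} + \frac{1}{2} \left(-21\right)\right) a = \left(\frac{9}{26} - \frac{21}{2}\right) a = - \frac{132 a}{13}$)
$- \frac{276925}{\left(-65\right) 80 \left(-65\right)} + \frac{294239}{s{\left(96,-82 \right)}} = - \frac{276925}{\left(-65\right) 80 \left(-65\right)} + \frac{294239}{\left(- \frac{132}{13}\right) 96} = - \frac{276925}{\left(-5200\right) \left(-65\right)} + \frac{294239}{- \frac{12672}{13}} = - \frac{276925}{338000} + 294239 \left(- \frac{13}{12672}\right) = \left(-276925\right) \frac{1}{338000} - \frac{347737}{1152} = - \frac{11077}{13520} - \frac{347737}{1152} = - \frac{294635309}{973440}$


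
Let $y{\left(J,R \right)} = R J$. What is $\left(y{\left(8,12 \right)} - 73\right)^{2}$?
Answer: $529$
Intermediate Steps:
$y{\left(J,R \right)} = J R$
$\left(y{\left(8,12 \right)} - 73\right)^{2} = \left(8 \cdot 12 - 73\right)^{2} = \left(96 - 73\right)^{2} = 23^{2} = 529$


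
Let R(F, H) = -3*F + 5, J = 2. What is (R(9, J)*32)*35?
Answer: -24640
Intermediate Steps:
R(F, H) = 5 - 3*F
(R(9, J)*32)*35 = ((5 - 3*9)*32)*35 = ((5 - 27)*32)*35 = -22*32*35 = -704*35 = -24640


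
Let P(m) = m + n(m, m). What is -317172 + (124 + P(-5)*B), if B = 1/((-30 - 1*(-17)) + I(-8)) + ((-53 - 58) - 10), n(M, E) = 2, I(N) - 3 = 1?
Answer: -950054/3 ≈ -3.1668e+5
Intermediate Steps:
I(N) = 4 (I(N) = 3 + 1 = 4)
P(m) = 2 + m (P(m) = m + 2 = 2 + m)
B = -1090/9 (B = 1/((-30 - 1*(-17)) + 4) + ((-53 - 58) - 10) = 1/((-30 + 17) + 4) + (-111 - 10) = 1/(-13 + 4) - 121 = 1/(-9) - 121 = -1/9 - 121 = -1090/9 ≈ -121.11)
-317172 + (124 + P(-5)*B) = -317172 + (124 + (2 - 5)*(-1090/9)) = -317172 + (124 - 3*(-1090/9)) = -317172 + (124 + 1090/3) = -317172 + 1462/3 = -950054/3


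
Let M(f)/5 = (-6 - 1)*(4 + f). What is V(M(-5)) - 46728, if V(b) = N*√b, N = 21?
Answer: -46728 + 21*√35 ≈ -46604.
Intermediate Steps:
M(f) = -140 - 35*f (M(f) = 5*((-6 - 1)*(4 + f)) = 5*(-7*(4 + f)) = 5*(-28 - 7*f) = -140 - 35*f)
V(b) = 21*√b
V(M(-5)) - 46728 = 21*√(-140 - 35*(-5)) - 46728 = 21*√(-140 + 175) - 46728 = 21*√35 - 46728 = -46728 + 21*√35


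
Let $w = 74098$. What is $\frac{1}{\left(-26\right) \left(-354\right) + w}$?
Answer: $\frac{1}{83302} \approx 1.2005 \cdot 10^{-5}$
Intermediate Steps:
$\frac{1}{\left(-26\right) \left(-354\right) + w} = \frac{1}{\left(-26\right) \left(-354\right) + 74098} = \frac{1}{9204 + 74098} = \frac{1}{83302}$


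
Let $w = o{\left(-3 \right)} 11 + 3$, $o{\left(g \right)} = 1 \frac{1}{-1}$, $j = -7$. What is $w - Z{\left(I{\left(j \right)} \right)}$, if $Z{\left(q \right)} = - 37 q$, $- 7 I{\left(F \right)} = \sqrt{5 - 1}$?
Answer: $- \frac{130}{7} \approx -18.571$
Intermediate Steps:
$I{\left(F \right)} = - \frac{2}{7}$ ($I{\left(F \right)} = - \frac{\sqrt{5 - 1}}{7} = - \frac{\sqrt{4}}{7} = \left(- \frac{1}{7}\right) 2 = - \frac{2}{7}$)
$o{\left(g \right)} = -1$ ($o{\left(g \right)} = 1 \left(-1\right) = -1$)
$w = -8$ ($w = \left(-1\right) 11 + 3 = -11 + 3 = -8$)
$w - Z{\left(I{\left(j \right)} \right)} = -8 - \left(-37\right) \left(- \frac{2}{7}\right) = -8 - \frac{74}{7} = - \frac{130}{7}$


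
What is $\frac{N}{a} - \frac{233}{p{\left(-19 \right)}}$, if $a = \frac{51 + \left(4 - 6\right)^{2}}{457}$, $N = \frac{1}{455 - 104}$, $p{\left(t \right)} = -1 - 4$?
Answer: $\frac{180014}{3861} \approx 46.624$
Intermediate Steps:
$p{\left(t \right)} = -5$ ($p{\left(t \right)} = -1 - 4 = -5$)
$N = \frac{1}{351} \approx 0.002849$
$a = \frac{55}{457}$ ($a = \left(51 + \left(-2\right)^{2}\right) \frac{1}{457} = \left(51 + 4\right) \frac{1}{457} = 55 \cdot \frac{1}{457} = \frac{55}{457} \approx 0.12035$)
$\frac{N}{a} - \frac{233}{p{\left(-19 \right)}} = \frac{1}{351 \cdot \frac{55}{457}} - \frac{233}{-5} = \frac{1}{351} \cdot \frac{457}{55} - - \frac{233}{5} = \frac{457}{19305} + \frac{233}{5} = \frac{180014}{3861}$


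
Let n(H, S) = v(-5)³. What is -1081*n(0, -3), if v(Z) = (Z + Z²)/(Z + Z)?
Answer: 8648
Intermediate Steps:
v(Z) = (Z + Z²)/(2*Z) (v(Z) = (Z + Z²)/((2*Z)) = (Z + Z²)*(1/(2*Z)) = (Z + Z²)/(2*Z))
n(H, S) = -8 (n(H, S) = (½ + (½)*(-5))³ = (½ - 5/2)³ = (-2)³ = -8)
-1081*n(0, -3) = -1081*(-8) = 8648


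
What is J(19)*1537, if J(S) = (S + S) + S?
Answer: 87609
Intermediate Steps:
J(S) = 3*S (J(S) = 2*S + S = 3*S)
J(19)*1537 = (3*19)*1537 = 57*1537 = 87609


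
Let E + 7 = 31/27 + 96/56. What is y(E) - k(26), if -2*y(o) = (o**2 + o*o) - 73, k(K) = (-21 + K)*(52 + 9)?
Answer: -20405225/71442 ≈ -285.62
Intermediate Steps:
k(K) = -1281 + 61*K (k(K) = (-21 + K)*61 = -1281 + 61*K)
E = -782/189 (E = -7 + (31/27 + 96/56) = -7 + (31*(1/27) + 96*(1/56)) = -7 + (31/27 + 12/7) = -7 + 541/189 = -782/189 ≈ -4.1376)
y(o) = 73/2 - o**2 (y(o) = -((o**2 + o*o) - 73)/2 = -((o**2 + o**2) - 73)/2 = -(2*o**2 - 73)/2 = -(-73 + 2*o**2)/2 = 73/2 - o**2)
y(E) - k(26) = (73/2 - (-782/189)**2) - (-1281 + 61*26) = (73/2 - 1*611524/35721) - (-1281 + 1586) = (73/2 - 611524/35721) - 1*305 = 1384585/71442 - 305 = -20405225/71442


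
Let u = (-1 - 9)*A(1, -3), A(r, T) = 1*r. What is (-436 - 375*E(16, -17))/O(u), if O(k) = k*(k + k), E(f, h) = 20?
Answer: -992/25 ≈ -39.680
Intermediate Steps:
A(r, T) = r
u = -10 (u = (-1 - 9)*1 = -10*1 = -10)
O(k) = 2*k² (O(k) = k*(2*k) = 2*k²)
(-436 - 375*E(16, -17))/O(u) = (-436 - 375*20)/((2*(-10)²)) = (-436 - 7500)/((2*100)) = -7936/200 = -7936*1/200 = -992/25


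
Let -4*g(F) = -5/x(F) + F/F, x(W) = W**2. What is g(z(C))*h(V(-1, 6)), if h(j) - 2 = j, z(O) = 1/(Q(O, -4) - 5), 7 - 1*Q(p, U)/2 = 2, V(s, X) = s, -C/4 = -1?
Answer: 31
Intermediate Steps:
C = 4 (C = -4*(-1) = 4)
Q(p, U) = 10 (Q(p, U) = 14 - 2*2 = 14 - 4 = 10)
z(O) = 1/5 (z(O) = 1/(10 - 5) = 1/5)
h(j) = 2 + j
g(F) = -1/4 + 5/(4*F**2) (g(F) = -(-5/F**2 + F/F)/4 = -(-5/F**2 + 1)/4 = -(1 - 5/F**2)/4 = -1/4 + 5/(4*F**2))
g(z(C))*h(V(-1, 6)) = ((5 - (1/5)**2)/(4*5**(-2)))*(2 - 1) = ((1/4)*25*(5 - 1*1/25))*1 = ((1/4)*25*(5 - 1/25))*1 = ((1/4)*25*(124/25))*1 = 31*1 = 31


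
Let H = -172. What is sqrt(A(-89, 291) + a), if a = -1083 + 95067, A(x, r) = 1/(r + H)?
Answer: sqrt(1330907543)/119 ≈ 306.57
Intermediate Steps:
A(x, r) = 1/(-172 + r) (A(x, r) = 1/(r - 172) = 1/(-172 + r))
a = 93984
sqrt(A(-89, 291) + a) = sqrt(1/(-172 + 291) + 93984) = sqrt(1/119 + 93984) = sqrt(11184097/119) = sqrt(1330907543)/119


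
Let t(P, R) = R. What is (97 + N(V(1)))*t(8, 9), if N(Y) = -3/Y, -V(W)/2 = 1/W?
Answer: 1773/2 ≈ 886.50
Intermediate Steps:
V(W) = -2/W
(97 + N(V(1)))*t(8, 9) = (97 - 3/((-2/1)))*9 = (97 - 3/((-2*1)))*9 = (97 - 3/(-2))*9 = (97 - 3*(-1/2))*9 = (97 + 3/2)*9 = (197/2)*9 = 1773/2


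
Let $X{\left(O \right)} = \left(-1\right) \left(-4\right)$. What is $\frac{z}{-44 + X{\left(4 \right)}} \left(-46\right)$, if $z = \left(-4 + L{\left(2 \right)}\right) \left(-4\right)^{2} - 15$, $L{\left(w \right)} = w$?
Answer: $- \frac{1081}{20} \approx -54.05$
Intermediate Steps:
$X{\left(O \right)} = 4$
$z = -47$ ($z = \left(-4 + 2\right) \left(-4\right)^{2} - 15 = \left(-2\right) 16 - 15 = -32 - 15 = -47$)
$\frac{z}{-44 + X{\left(4 \right)}} \left(-46\right) = \frac{1}{-44 + 4} \left(-47\right) \left(-46\right) = \frac{1}{-40} \left(-47\right) \left(-46\right) = \left(- \frac{1}{40}\right) \left(-47\right) \left(-46\right) = \frac{47}{40} \left(-46\right) = - \frac{1081}{20}$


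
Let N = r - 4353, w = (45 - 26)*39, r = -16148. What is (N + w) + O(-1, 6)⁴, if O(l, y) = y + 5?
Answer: -5119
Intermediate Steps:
O(l, y) = 5 + y
w = 741 (w = 19*39 = 741)
N = -20501 (N = -16148 - 4353 = -20501)
(N + w) + O(-1, 6)⁴ = (-20501 + 741) + (5 + 6)⁴ = -19760 + 11⁴ = -19760 + 14641 = -5119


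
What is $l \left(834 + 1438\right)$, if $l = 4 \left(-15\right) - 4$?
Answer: $-145408$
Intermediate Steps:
$l = -64$ ($l = -60 - 4 = -64$)
$l \left(834 + 1438\right) = - 64 \left(834 + 1438\right) = \left(-64\right) 2272 = -145408$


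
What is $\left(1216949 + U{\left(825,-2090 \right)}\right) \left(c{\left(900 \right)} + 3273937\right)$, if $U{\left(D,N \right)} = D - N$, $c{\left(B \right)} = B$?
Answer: $3994855762168$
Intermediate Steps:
$\left(1216949 + U{\left(825,-2090 \right)}\right) \left(c{\left(900 \right)} + 3273937\right) = \left(1216949 + \left(825 - -2090\right)\right) \left(900 + 3273937\right) = \left(1216949 + \left(825 + 2090\right)\right) 3274837 = \left(1216949 + 2915\right) 3274837 = 1219864 \cdot 3274837 = 3994855762168$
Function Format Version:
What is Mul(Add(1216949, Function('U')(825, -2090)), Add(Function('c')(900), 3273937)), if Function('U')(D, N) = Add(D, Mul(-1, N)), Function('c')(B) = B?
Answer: 3994855762168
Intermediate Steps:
Mul(Add(1216949, Function('U')(825, -2090)), Add(Function('c')(900), 3273937)) = Mul(Add(1216949, Add(825, Mul(-1, -2090))), Add(900, 3273937)) = Mul(Add(1216949, Add(825, 2090)), 3274837) = Mul(Add(1216949, 2915), 3274837) = Mul(1219864, 3274837) = 3994855762168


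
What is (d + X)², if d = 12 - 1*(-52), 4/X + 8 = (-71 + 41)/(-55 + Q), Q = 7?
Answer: 14017536/3481 ≈ 4026.9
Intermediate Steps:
X = -32/59 (X = 4/(-8 + (-71 + 41)/(-55 + 7)) = 4/(-8 - 30/(-48)) = 4/(-8 - 30*(-1/48)) = 4/(-8 + 5/8) = 4/(-59/8) = 4*(-8/59) = -32/59 ≈ -0.54237)
d = 64 (d = 12 + 52 = 64)
(d + X)² = (64 - 32/59)² = (3744/59)² = 14017536/3481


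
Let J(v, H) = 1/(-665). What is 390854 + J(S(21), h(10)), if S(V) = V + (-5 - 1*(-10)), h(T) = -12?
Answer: 259917909/665 ≈ 3.9085e+5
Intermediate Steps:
S(V) = 5 + V (S(V) = V + (-5 + 10) = V + 5 = 5 + V)
J(v, H) = -1/665
390854 + J(S(21), h(10)) = 390854 - 1/665 = 259917909/665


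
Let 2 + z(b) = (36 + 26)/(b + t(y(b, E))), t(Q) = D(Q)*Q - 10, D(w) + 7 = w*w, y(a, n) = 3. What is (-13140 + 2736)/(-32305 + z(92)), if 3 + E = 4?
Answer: 457776/1421477 ≈ 0.32204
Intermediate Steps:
E = 1 (E = -3 + 4 = 1)
D(w) = -7 + w**2 (D(w) = -7 + w*w = -7 + w**2)
t(Q) = -10 + Q*(-7 + Q**2) (t(Q) = (-7 + Q**2)*Q - 10 = Q*(-7 + Q**2) - 10 = -10 + Q*(-7 + Q**2))
z(b) = -2 + 62/(-4 + b) (z(b) = -2 + (36 + 26)/(b + (-10 + 3*(-7 + 3**2))) = -2 + 62/(b + (-10 + 3*(-7 + 9))) = -2 + 62/(b + (-10 + 3*2)) = -2 + 62/(b + (-10 + 6)) = -2 + 62/(b - 4) = -2 + 62/(-4 + b))
(-13140 + 2736)/(-32305 + z(92)) = (-13140 + 2736)/(-32305 + 2*(35 - 1*92)/(-4 + 92)) = -10404/(-32305 + 2*(35 - 92)/88) = -10404/(-32305 + 2*(1/88)*(-57)) = -10404/(-32305 - 57/44) = -10404/(-1421477/44) = -10404*(-44/1421477) = 457776/1421477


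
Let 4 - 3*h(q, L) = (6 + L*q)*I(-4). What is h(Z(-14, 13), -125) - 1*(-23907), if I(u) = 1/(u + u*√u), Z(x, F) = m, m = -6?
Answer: 358814/15 - 126*I/5 ≈ 23921.0 - 25.2*I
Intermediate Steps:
Z(x, F) = -6
I(u) = 1/(u + u^(3/2))
h(q, L) = 4/3 - (-4 + 8*I)*(6 + L*q)/240 (h(q, L) = 4/3 - (6 + L*q)/(3*(-4 + (-4)^(3/2))) = 4/3 - (6 + L*q)/(3*(-4 - 8*I)) = 4/3 - (6 + L*q)*(-4 + 8*I)/80/3 = 4/3 - (-4 + 8*I)*(6 + L*q)/240)
h(Z(-14, 13), -125) - 1*(-23907) = (43/30 - I/5 + (1/60)*(-125)*(-6)*(1 - 2*I)) - 1*(-23907) = (43/30 - I/5 + (25/2 - 25*I)) + 23907 = (209/15 - 126*I/5) + 23907 = 358814/15 - 126*I/5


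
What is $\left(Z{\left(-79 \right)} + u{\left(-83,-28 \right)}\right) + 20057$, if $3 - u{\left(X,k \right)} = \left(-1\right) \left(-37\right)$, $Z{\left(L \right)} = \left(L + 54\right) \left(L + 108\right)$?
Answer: $19298$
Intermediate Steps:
$Z{\left(L \right)} = \left(54 + L\right) \left(108 + L\right)$
$u{\left(X,k \right)} = -34$ ($u{\left(X,k \right)} = 3 - \left(-1\right) \left(-37\right) = 3 - 37 = -34$)
$\left(Z{\left(-79 \right)} + u{\left(-83,-28 \right)}\right) + 20057 = \left(\left(5832 + \left(-79\right)^{2} + 162 \left(-79\right)\right) - 34\right) + 20057 = \left(\left(5832 + 6241 - 12798\right) - 34\right) + 20057 = \left(-725 - 34\right) + 20057 = -759 + 20057 = 19298$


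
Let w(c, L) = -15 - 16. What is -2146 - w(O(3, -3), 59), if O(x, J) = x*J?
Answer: -2115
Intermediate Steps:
O(x, J) = J*x
w(c, L) = -31
-2146 - w(O(3, -3), 59) = -2146 - 1*(-31) = -2146 + 31 = -2115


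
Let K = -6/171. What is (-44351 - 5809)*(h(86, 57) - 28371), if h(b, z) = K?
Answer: 1423091120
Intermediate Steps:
K = -2/57 (K = -6*1/171 = -2/57 ≈ -0.035088)
h(b, z) = -2/57
(-44351 - 5809)*(h(86, 57) - 28371) = (-44351 - 5809)*(-2/57 - 28371) = -50160*(-1617149/57) = 1423091120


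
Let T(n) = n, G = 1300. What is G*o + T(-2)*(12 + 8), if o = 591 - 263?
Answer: 426360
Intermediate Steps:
o = 328
G*o + T(-2)*(12 + 8) = 1300*328 - 2*(12 + 8) = 426400 - 2*20 = 426400 - 40 = 426360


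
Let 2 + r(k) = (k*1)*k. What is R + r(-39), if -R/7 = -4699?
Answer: 34412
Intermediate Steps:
R = 32893 (R = -7*(-4699) = 32893)
r(k) = -2 + k² (r(k) = -2 + (k*1)*k = -2 + k*k = -2 + k²)
R + r(-39) = 32893 + (-2 + (-39)²) = 32893 + (-2 + 1521) = 32893 + 1519 = 34412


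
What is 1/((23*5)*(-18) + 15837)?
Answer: 1/13767 ≈ 7.2637e-5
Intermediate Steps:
1/((23*5)*(-18) + 15837) = 1/(115*(-18) + 15837) = 1/(-2070 + 15837) = 1/13767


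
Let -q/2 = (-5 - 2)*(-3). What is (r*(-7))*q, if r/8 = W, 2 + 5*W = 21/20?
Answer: -11172/25 ≈ -446.88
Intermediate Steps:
W = -19/100 (W = -⅖ + (21/20)/5 = -⅖ + (21*(1/20))/5 = -⅖ + (⅕)*(21/20) = -⅖ + 21/100 = -19/100 ≈ -0.19000)
r = -38/25 (r = 8*(-19/100) = -38/25 ≈ -1.5200)
q = -42 (q = -2*(-5 - 2)*(-3) = -(-14)*(-3) = -2*21 = -42)
(r*(-7))*q = -38/25*(-7)*(-42) = (266/25)*(-42) = -11172/25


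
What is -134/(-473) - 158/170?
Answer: -25977/40205 ≈ -0.64611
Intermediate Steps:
-134/(-473) - 158/170 = -134*(-1/473) - 158*1/170 = 134/473 - 79/85 = -25977/40205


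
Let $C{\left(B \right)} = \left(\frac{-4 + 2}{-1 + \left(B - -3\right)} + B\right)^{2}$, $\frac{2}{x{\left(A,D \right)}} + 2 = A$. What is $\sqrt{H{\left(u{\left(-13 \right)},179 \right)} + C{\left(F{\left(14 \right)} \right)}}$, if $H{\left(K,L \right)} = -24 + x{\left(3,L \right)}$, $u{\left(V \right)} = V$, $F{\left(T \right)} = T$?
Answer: $\frac{\sqrt{10913}}{8} \approx 13.058$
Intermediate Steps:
$x{\left(A,D \right)} = \frac{2}{-2 + A}$
$H{\left(K,L \right)} = -22$ ($H{\left(K,L \right)} = -24 + \frac{2}{-2 + 3} = -24 + \frac{2}{1} = -24 + 2 \cdot 1 = -24 + 2 = -22$)
$C{\left(B \right)} = \left(B - \frac{2}{2 + B}\right)^{2}$ ($C{\left(B \right)} = \left(- \frac{2}{-1 + \left(B + 3\right)} + B\right)^{2} = \left(- \frac{2}{-1 + \left(3 + B\right)} + B\right)^{2} = \left(- \frac{2}{2 + B} + B\right)^{2} = \left(B - \frac{2}{2 + B}\right)^{2}$)
$\sqrt{H{\left(u{\left(-13 \right)},179 \right)} + C{\left(F{\left(14 \right)} \right)}} = \sqrt{-22 + \frac{\left(-2 + 14^{2} + 2 \cdot 14\right)^{2}}{\left(2 + 14\right)^{2}}} = \sqrt{-22 + \frac{\left(-2 + 196 + 28\right)^{2}}{256}} = \sqrt{-22 + \frac{222^{2}}{256}} = \sqrt{-22 + \frac{1}{256} \cdot 49284} = \sqrt{-22 + \frac{12321}{64}} = \sqrt{\frac{10913}{64}} = \frac{\sqrt{10913}}{8}$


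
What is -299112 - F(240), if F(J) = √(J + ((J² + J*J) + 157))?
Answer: -299112 - √115597 ≈ -2.9945e+5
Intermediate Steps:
F(J) = √(157 + J + 2*J²) (F(J) = √(J + ((J² + J²) + 157)) = √(J + (2*J² + 157)) = √(J + (157 + 2*J²)) = √(157 + J + 2*J²))
-299112 - F(240) = -299112 - √(157 + 240 + 2*240²) = -299112 - √(157 + 240 + 2*57600) = -299112 - √(157 + 240 + 115200) = -299112 - √115597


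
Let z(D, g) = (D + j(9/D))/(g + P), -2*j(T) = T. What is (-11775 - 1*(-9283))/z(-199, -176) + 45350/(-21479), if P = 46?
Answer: -2773009464870/1700986447 ≈ -1630.2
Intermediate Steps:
j(T) = -T/2
z(D, g) = (D - 9/(2*D))/(46 + g) (z(D, g) = (D - 9/(2*D))/(g + 46) = (D - 9/(2*D))/(46 + g))
(-11775 - 1*(-9283))/z(-199, -176) + 45350/(-21479) = (-11775 - 1*(-9283))/(((-9/2 + (-199)**2)/((-199)*(46 - 176)))) + 45350/(-21479) = (-11775 + 9283)/((-1/199*(-9/2 + 39601)/(-130))) + 45350*(-1/21479) = -2492/((-1/199*(-1/130)*79193/2)) - 45350/21479 = -2492/79193/51740 - 45350/21479 = -2492*51740/79193 - 45350/21479 = -128936080/79193 - 45350/21479 = -2773009464870/1700986447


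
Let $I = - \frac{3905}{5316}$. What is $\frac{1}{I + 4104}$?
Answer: $\frac{5316}{21812959} \approx 0.00024371$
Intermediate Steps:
$I = - \frac{3905}{5316}$ ($I = \left(-3905\right) \frac{1}{5316} = - \frac{3905}{5316} \approx -0.73458$)
$\frac{1}{I + 4104} = \frac{1}{- \frac{3905}{5316} + 4104} = \frac{1}{\frac{21812959}{5316}} = \frac{5316}{21812959}$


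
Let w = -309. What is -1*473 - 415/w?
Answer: -145742/309 ≈ -471.66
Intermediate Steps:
-1*473 - 415/w = -1*473 - 415/(-309) = -473 - 415*(-1)/309 = -473 - 1*(-415/309) = -473 + 415/309 = -145742/309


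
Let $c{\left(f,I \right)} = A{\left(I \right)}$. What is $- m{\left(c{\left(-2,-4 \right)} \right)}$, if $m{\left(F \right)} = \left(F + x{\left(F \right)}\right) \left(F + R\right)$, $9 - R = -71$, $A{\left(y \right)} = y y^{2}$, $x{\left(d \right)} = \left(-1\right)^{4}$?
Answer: $1008$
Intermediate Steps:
$x{\left(d \right)} = 1$
$A{\left(y \right)} = y^{3}$
$R = 80$ ($R = 9 - -71 = 9 + 71 = 80$)
$c{\left(f,I \right)} = I^{3}$
$m{\left(F \right)} = \left(1 + F\right) \left(80 + F\right)$ ($m{\left(F \right)} = \left(F + 1\right) \left(F + 80\right) = \left(1 + F\right) \left(80 + F\right)$)
$- m{\left(c{\left(-2,-4 \right)} \right)} = - (80 + \left(\left(-4\right)^{3}\right)^{2} + 81 \left(-4\right)^{3}) = - (80 + \left(-64\right)^{2} + 81 \left(-64\right)) = - (80 + 4096 - 5184) = \left(-1\right) \left(-1008\right) = 1008$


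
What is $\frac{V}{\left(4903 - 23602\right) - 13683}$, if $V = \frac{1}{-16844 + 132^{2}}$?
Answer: $- \frac{1}{18781560} \approx -5.3244 \cdot 10^{-8}$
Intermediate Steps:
$V = \frac{1}{580}$ ($V = \frac{1}{-16844 + 17424} = \frac{1}{580} \approx 0.0017241$)
$\frac{V}{\left(4903 - 23602\right) - 13683} = \frac{1}{580 \left(\left(4903 - 23602\right) - 13683\right)} = \frac{1}{580 \left(-18699 - 13683\right)} = \frac{1}{580 \left(-32382\right)} = \frac{1}{580} \left(- \frac{1}{32382}\right) = - \frac{1}{18781560}$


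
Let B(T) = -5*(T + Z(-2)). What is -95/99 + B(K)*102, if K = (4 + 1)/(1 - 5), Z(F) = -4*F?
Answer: -681805/198 ≈ -3443.5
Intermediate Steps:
K = -5/4 (K = 5/(-4) = 5*(-1/4) = -5/4 ≈ -1.2500)
B(T) = -40 - 5*T (B(T) = -5*(T - 4*(-2)) = -5*(T + 8) = -5*(8 + T) = -40 - 5*T)
-95/99 + B(K)*102 = -95/99 + (-40 - 5*(-5/4))*102 = -95*1/99 + (-40 + 25/4)*102 = -95/99 - 135/4*102 = -95/99 - 6885/2 = -681805/198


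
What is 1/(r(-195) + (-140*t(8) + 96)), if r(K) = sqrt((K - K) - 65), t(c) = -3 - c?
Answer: 1636/2676561 - I*sqrt(65)/2676561 ≈ 0.00061123 - 3.0122e-6*I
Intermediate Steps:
t(c) = -3 - c (t(c) = -1*3 - c = -3 - c)
r(K) = I*sqrt(65) (r(K) = sqrt(0 - 65) = sqrt(-65) = I*sqrt(65))
1/(r(-195) + (-140*t(8) + 96)) = 1/(I*sqrt(65) + (-140*(-3 - 1*8) + 96)) = 1/(I*sqrt(65) + (-140*(-3 - 8) + 96)) = 1/(I*sqrt(65) + (-140*(-11) + 96)) = 1/(I*sqrt(65) + (1540 + 96)) = 1/(I*sqrt(65) + 1636) = 1/(1636 + I*sqrt(65))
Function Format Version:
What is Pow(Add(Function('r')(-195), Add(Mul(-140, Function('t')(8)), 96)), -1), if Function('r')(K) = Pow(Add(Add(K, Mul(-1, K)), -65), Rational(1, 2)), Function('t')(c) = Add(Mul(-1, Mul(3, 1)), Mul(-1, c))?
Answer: Add(Rational(1636, 2676561), Mul(Rational(-1, 2676561), I, Pow(65, Rational(1, 2)))) ≈ Add(0.00061123, Mul(-3.0122e-6, I))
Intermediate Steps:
Function('t')(c) = Add(-3, Mul(-1, c)) (Function('t')(c) = Add(Mul(-1, 3), Mul(-1, c)) = Add(-3, Mul(-1, c)))
Function('r')(K) = Mul(I, Pow(65, Rational(1, 2))) (Function('r')(K) = Pow(Add(0, -65), Rational(1, 2)) = Pow(-65, Rational(1, 2)) = Mul(I, Pow(65, Rational(1, 2))))
Pow(Add(Function('r')(-195), Add(Mul(-140, Function('t')(8)), 96)), -1) = Pow(Add(Mul(I, Pow(65, Rational(1, 2))), Add(Mul(-140, Add(-3, Mul(-1, 8))), 96)), -1) = Pow(Add(Mul(I, Pow(65, Rational(1, 2))), Add(Mul(-140, Add(-3, -8)), 96)), -1) = Pow(Add(Mul(I, Pow(65, Rational(1, 2))), Add(Mul(-140, -11), 96)), -1) = Pow(Add(Mul(I, Pow(65, Rational(1, 2))), Add(1540, 96)), -1) = Pow(Add(Mul(I, Pow(65, Rational(1, 2))), 1636), -1) = Pow(Add(1636, Mul(I, Pow(65, Rational(1, 2)))), -1)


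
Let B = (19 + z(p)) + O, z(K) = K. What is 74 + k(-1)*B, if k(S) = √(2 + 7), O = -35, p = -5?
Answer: 11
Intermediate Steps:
B = -21 (B = (19 - 5) - 35 = 14 - 35 = -21)
k(S) = 3 (k(S) = √9 = 3)
74 + k(-1)*B = 74 + 3*(-21) = 74 - 63 = 11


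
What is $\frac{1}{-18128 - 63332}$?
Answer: $- \frac{1}{81460} \approx -1.2276 \cdot 10^{-5}$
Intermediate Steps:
$\frac{1}{-18128 - 63332} = \frac{1}{-81460} = - \frac{1}{81460}$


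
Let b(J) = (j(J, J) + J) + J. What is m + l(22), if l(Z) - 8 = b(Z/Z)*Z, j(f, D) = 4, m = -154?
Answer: -14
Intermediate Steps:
b(J) = 4 + 2*J (b(J) = (4 + J) + J = 4 + 2*J)
l(Z) = 8 + 6*Z (l(Z) = 8 + (4 + 2*(Z/Z))*Z = 8 + (4 + 2*1)*Z = 8 + (4 + 2)*Z = 8 + 6*Z)
m + l(22) = -154 + (8 + 6*22) = -154 + (8 + 132) = -154 + 140 = -14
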